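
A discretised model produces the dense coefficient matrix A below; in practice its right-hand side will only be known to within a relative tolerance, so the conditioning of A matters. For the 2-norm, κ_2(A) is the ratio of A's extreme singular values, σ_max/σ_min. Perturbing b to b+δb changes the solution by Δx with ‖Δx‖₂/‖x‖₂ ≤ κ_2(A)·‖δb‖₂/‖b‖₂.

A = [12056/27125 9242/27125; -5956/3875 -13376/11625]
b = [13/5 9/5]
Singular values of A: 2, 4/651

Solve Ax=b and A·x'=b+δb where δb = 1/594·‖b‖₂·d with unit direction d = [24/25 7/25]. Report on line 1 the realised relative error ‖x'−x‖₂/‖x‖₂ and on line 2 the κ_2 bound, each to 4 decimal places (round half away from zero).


0.0018
0.5480

from the listed singular values, σ₁ = 2, σ_n = 4/651
condition number: 2 ÷ (4/651) = 325.5000
bound on ‖Δx‖/‖x‖: κ·ε = 325.5000·1/594 = 0.5480
solve Ax = b  →  x = [-293.3500 390.3000]
‖b‖₂ = 3.1623 and ‖x‖₂ = 488.2503
re-solving with b+δb shifts x by Δx of norm 0.8664
dividing the unrounded norms, ‖Δx‖/‖x‖ = 0.0018
tightness: 0.0018 against a bound of 0.5480 (unrounded ratio ≈ 0.0032)


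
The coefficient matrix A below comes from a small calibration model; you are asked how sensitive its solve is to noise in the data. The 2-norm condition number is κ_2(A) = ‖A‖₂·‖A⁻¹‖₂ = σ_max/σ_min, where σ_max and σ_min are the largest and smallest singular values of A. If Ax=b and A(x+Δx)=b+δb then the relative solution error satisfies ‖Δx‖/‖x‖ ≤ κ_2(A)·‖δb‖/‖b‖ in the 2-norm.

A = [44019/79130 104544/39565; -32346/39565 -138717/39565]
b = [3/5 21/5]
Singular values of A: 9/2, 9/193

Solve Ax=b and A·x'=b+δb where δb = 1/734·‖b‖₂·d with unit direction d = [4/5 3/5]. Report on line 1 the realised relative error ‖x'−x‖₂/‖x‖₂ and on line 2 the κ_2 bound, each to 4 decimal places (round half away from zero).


from the listed singular values, σ₁ = 9/2, σ_n = 9/193
condition number: (9/2) ÷ (9/193) = 96.5000
worst-case relative error ≤ 96.5000 × 1/734 = 0.1315
solve Ax = b  →  x = [-62.9106 13.4715]
2-norm of b is 4.2426; of x, 64.3368
Δx = A⁻¹·δb where δb = 1/734·4.2426·d; ‖Δx‖ = 0.1240
dividing the unrounded norms, ‖Δx‖/‖x‖ = 0.0019
realised/bound (from unrounded values) ≈ 0.0147

0.0019
0.1315


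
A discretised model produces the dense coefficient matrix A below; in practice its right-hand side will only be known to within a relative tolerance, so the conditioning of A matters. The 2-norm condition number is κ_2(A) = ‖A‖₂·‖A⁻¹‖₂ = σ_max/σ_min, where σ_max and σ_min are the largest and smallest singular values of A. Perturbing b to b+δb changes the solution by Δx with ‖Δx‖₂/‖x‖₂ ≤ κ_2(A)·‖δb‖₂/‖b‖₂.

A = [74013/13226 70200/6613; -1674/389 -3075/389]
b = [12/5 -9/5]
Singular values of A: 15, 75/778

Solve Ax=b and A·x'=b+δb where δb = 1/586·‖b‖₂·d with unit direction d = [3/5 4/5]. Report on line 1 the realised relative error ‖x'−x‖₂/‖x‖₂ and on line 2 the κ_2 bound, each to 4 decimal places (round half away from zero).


largest singular value 15, smallest 75/778
κ = σ_max/σ_min = 15/(75/778) = 155.6000
bound on ‖Δx‖/‖x‖: κ·ε = 155.6000·1/586 = 0.2655
solve Ax = b  →  x = [0.0941 0.1765]
‖b‖₂ = 3.0000 and ‖x‖₂ = 0.2000
Δx = A⁻¹·δb where δb = 1/586·3.0000·d; ‖Δx‖ = 0.0531
relative error = 0.2655
tightness: 0.2655 against a bound of 0.2655; the bound is attained (ratio 1)

0.2655
0.2655


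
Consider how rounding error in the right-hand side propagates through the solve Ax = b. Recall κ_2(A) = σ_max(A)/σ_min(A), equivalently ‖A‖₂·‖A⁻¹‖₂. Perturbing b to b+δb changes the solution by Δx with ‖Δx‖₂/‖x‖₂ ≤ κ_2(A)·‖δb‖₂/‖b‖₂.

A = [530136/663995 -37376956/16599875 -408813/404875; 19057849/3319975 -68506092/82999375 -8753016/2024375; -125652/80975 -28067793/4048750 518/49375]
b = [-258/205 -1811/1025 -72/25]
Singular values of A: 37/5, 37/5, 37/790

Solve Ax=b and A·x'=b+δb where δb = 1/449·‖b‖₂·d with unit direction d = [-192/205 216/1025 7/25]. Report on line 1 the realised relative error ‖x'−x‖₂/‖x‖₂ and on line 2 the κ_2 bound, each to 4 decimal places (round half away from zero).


σ_max = 37/5, σ_min = 37/790
κ_2(A) = (37/5) / (37/790) = 158.0000
bound on ‖Δx‖/‖x‖: κ·ε = 158.0000·1/449 = 0.3519
solve Ax = b  →  x = [-0.1220 0.4430 0.1622]
‖b‖ = 3.6056, ‖x‖ = 0.4872
δb = ε·‖b‖·d = [-0.0075 0.0017 0.0022]; solving A·Δx = δb gives ‖Δx‖ = 0.1715
relative error = 0.3519
so the bound is sharp here: realised error equals the bound

0.3519
0.3519


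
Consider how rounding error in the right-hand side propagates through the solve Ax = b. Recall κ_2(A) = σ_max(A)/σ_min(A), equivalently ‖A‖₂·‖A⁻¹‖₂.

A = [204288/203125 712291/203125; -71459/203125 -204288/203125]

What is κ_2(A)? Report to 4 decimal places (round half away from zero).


65.0000

form AᵀA = [74943961/66015625 256177152/66015625; 256177152/66015625 878547289/66015625] with trace 1525586/105625 and determinant 130321/2640625
λ_max, λ_min = (1525586/105625 ± √2325210218496/11156640625)/2 = 361/25, 361/105625
κ = σ_max/σ_min = (19/5)/(19/325) = 65.0000


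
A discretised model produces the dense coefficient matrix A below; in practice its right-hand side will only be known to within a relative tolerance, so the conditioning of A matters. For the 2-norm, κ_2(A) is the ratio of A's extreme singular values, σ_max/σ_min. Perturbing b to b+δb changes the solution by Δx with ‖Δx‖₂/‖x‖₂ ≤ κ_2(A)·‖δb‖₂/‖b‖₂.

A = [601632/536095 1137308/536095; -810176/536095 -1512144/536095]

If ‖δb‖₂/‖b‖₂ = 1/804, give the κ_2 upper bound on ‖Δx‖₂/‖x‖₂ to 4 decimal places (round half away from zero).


0.4903

form AᵀA = [40733848576/11495913961 76373746560/11495913961; 76373746560/11495913961 143201958544/11495913961] with trace 636456080/39778249 and determinant 65536/39778249
char-poly roots: 16 and 4096/39778249
so κ_2 = √(16 / (4096/39778249)) = 394.1875
κ_2(A)·‖δb‖/‖b‖ = 0.4903


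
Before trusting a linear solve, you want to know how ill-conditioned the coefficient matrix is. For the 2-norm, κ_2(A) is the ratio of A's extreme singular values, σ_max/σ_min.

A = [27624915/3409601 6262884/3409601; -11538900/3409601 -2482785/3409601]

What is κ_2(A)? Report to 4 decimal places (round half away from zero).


255.8800

M = AᵀA = [5303444627025/68789224729 1193255893440/68789224729; 1193255893440/68789224729 268567676649/68789224729]. tr(M)=3314700954/40921609, det(M)=4100625/40921609
eigenvalues of AᵀA: λ = (tr ± √(tr²−4·det))/2 = 81, 50625/40921609
κ = σ_max/σ_min = 9/(225/6397) = 255.8800


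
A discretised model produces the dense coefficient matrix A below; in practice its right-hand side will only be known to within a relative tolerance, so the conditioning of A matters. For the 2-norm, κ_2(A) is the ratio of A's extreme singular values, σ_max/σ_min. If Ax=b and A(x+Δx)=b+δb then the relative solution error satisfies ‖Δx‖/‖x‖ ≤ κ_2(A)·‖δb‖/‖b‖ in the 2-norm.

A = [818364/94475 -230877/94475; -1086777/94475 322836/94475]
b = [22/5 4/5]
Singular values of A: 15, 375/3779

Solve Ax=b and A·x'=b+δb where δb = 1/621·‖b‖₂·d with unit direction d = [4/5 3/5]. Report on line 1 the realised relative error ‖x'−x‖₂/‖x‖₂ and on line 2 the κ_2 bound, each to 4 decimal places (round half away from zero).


0.0018
0.2434

from the listed singular values, σ₁ = 15, σ_n = 375/3779
κ_2(A) = 15 / (375/3779) = 151.1600
bound on ‖Δx‖/‖x‖: κ·ε = 151.1600·1/621 = 0.2434
solve Ax = b  →  x = [11.4146 38.6596]
‖b‖ = 4.4721, ‖x‖ = 40.3096
re-solving with b+δb shifts x by Δx of norm 0.0726
relative error = 0.0018
tightness: 0.0018 against a bound of 0.2434 (unrounded ratio ≈ 0.0074)


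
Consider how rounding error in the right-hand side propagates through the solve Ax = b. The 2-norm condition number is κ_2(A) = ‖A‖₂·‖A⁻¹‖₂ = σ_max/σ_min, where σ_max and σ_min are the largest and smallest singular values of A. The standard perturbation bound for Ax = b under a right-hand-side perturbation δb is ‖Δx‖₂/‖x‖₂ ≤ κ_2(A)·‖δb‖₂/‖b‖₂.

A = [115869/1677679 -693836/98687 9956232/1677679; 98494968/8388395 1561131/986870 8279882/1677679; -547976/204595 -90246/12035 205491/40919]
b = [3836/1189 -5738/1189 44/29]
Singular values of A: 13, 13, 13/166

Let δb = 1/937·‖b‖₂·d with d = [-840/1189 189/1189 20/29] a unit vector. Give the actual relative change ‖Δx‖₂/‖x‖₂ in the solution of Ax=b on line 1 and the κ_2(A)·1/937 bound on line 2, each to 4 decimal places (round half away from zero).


from the listed singular values, σ₁ = 13, σ_n = 13/166
condition number: 13 ÷ (13/166) = 166.0000
κ_2(A)·‖δb‖/‖b‖ = 0.1772
solve Ax = b  →  x = [9.2561 -15.5692 -18.0090]
‖b‖₂ = 6.0000 and ‖x‖₂ = 25.5422
with δb = [-0.0045 0.0010 0.0044], A·Δx = δb → ‖Δx‖ = 0.0818
dividing the unrounded norms, ‖Δx‖/‖x‖ = 0.0032
so the bound overstates the realised error by a factor of ≈ 55.3414 (computed from the unrounded values)

0.0032
0.1772


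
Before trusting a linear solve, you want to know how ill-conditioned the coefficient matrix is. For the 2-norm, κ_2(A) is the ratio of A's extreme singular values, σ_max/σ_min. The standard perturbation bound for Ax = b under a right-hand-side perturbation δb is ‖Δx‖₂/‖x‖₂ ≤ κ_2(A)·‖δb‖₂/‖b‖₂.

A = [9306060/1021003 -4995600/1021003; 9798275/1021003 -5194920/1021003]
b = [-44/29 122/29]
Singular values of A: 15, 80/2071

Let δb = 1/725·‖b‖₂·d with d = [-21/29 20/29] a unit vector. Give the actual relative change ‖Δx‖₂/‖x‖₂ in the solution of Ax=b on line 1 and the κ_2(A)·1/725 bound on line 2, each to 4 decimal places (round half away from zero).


largest singular value 15, smallest 80/2071
condition number: 15 ÷ (80/2071) = 388.3125
bound on ‖Δx‖/‖x‖: κ·ε = 388.3125·1/725 = 0.5356
solve Ax = b  →  x = [48.8471 91.3049]
‖b‖ = 4.4721, ‖x‖ = 103.5501
re-solving with b+δb shifts x by Δx of norm 0.1597
realised ‖Δx‖/‖x‖ = 0.0015
realised/bound (from unrounded values) ≈ 0.0029

0.0015
0.5356


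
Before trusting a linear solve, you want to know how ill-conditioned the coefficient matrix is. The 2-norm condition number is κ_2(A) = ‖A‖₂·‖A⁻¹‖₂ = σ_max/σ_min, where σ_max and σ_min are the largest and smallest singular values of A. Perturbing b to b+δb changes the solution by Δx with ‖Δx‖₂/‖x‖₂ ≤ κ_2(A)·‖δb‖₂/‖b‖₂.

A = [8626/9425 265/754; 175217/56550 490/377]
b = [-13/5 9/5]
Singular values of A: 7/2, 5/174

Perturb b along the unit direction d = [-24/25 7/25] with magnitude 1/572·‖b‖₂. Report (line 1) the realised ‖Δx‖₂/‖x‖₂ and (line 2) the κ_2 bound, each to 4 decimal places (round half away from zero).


from the listed singular values, σ₁ = 7/2, σ_n = 5/174
κ_2(A) = (7/2) / (5/174) = 121.8000
worst-case relative error ≤ 121.8000 × 1/572 = 0.2129
solve Ax = b  →  x = [-39.8901 96.4791]
2-norm of b is 3.1623; of x, 104.4004
Δx = A⁻¹·δb where δb = 1/572·3.1623·d; ‖Δx‖ = 0.1924
relative error = 0.0018
so the bound overstates the realised error by a factor of ≈ 115.5501 (computed from the unrounded values)

0.0018
0.2129


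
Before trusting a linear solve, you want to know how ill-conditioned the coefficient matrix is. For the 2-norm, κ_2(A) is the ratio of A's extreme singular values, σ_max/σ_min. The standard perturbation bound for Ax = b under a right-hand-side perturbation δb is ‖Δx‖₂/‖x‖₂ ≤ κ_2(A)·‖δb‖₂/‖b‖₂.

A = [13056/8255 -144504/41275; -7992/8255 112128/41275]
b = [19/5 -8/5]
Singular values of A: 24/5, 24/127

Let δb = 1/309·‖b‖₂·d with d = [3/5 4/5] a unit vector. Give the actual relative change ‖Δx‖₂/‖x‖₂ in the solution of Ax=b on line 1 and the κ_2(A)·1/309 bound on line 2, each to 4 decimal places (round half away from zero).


from the listed singular values, σ₁ = 24/5, σ_n = 24/127
condition number: (24/5) ÷ (24/127) = 25.4000
perturbation bound = 25.4000·1/309 = 0.0822
solve Ax = b  →  x = [5.2051 1.2660]
‖b‖₂ = 4.1231 and ‖x‖₂ = 5.3569
re-solving with b+δb shifts x by Δx of norm 0.0706
dividing the unrounded norms, ‖Δx‖/‖x‖ = 0.0132
so the bound overstates the realised error by a factor of ≈ 6.2363 (computed from the unrounded values)

0.0132
0.0822


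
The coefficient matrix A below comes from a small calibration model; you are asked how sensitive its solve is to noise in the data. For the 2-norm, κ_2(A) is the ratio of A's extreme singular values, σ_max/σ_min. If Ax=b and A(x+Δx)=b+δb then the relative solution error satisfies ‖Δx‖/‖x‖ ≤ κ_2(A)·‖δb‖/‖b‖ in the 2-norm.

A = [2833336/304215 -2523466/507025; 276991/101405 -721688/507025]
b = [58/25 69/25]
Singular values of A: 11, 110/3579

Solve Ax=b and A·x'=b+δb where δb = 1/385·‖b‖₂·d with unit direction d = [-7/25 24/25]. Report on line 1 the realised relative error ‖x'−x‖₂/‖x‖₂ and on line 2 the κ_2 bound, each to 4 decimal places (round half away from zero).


0.0047
0.9296

largest singular value 11, smallest 110/3579
condition number: 11 ÷ (110/3579) = 357.9000
κ_2(A)·‖δb‖/‖b‖ = 0.9296
solve Ax = b  →  x = [30.8631 57.2888]
2-norm of b is 3.6056; of x, 65.0733
δb = ε·‖b‖·d = [-0.0026 0.0090]; solving A·Δx = δb gives ‖Δx‖ = 0.3047
realised ‖Δx‖/‖x‖ = 0.0047
realised/bound (from unrounded values) ≈ 0.0050


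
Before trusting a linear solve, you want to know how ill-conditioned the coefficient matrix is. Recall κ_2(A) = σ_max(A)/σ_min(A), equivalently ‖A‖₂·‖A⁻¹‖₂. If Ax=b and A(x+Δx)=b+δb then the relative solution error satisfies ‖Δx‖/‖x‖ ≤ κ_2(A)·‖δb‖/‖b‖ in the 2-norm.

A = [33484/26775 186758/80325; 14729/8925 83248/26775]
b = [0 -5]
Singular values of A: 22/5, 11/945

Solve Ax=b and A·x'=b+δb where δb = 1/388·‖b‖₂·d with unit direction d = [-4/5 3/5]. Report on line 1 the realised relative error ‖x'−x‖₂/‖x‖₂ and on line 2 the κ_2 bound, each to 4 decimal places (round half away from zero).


0.0043
0.9742

from the listed singular values, σ₁ = 22/5, σ_n = 11/945
condition number: (22/5) ÷ (11/945) = 378.0000
perturbation bound = 378.0000·1/388 = 0.9742
solve Ax = b  →  x = [226.9786 -122.0856]
‖b‖₂ = 5.0000 and ‖x‖₂ = 257.7289
with δb = [-0.0103 0.0077], A·Δx = δb → ‖Δx‖ = 1.1071
dividing the unrounded norms, ‖Δx‖/‖x‖ = 0.0043
realised/bound (from unrounded values) ≈ 0.0044


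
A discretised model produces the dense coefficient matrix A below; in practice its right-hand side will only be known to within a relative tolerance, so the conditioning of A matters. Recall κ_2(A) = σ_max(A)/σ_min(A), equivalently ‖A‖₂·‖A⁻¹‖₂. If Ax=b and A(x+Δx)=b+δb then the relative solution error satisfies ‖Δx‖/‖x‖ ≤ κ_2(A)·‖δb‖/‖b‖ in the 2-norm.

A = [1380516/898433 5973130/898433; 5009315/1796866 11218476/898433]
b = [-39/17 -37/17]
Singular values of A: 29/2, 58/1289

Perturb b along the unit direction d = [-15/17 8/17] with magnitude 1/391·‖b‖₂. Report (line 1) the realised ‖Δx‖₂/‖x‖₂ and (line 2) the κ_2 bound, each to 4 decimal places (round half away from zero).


from the listed singular values, σ₁ = 29/2, σ_n = 58/1289
κ = σ_max/σ_min = (29/2)/(58/1289) = 322.2500
perturbation bound = 322.2500·1/391 = 0.8242
solve Ax = b  →  x = [-21.7275 4.6766]
‖b‖₂ = 3.1623 and ‖x‖₂ = 22.2251
with δb = [-0.0071 0.0038], A·Δx = δb → ‖Δx‖ = 0.1797
relative error = 0.0081
so the bound overstates the realised error by a factor of ≈ 101.9088 (computed from the unrounded values)

0.0081
0.8242


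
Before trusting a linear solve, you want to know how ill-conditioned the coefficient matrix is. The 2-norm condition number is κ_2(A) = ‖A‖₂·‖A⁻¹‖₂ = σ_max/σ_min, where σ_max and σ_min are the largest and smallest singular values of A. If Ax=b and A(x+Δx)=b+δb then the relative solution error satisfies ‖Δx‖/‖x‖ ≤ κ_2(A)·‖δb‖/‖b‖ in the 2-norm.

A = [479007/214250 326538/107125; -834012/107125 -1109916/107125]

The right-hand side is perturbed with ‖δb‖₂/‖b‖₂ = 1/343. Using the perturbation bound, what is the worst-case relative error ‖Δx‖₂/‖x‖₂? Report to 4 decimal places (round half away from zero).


form AᵀA = [4818802833/73444900 1606224411/18361225; 1606224411/18361225 2141664948/18361225] with trace 535418505/2937796 and determinant 236196/734449
λ_max, λ_min = (535418505/2937796 ± √286661873165810769/8630645337616)/2 = 729/4, 1296/734449
κ = σ_max/σ_min = (27/2)/(36/857) = 321.3750
perturbation bound = 321.3750·1/343 = 0.9370

0.9370


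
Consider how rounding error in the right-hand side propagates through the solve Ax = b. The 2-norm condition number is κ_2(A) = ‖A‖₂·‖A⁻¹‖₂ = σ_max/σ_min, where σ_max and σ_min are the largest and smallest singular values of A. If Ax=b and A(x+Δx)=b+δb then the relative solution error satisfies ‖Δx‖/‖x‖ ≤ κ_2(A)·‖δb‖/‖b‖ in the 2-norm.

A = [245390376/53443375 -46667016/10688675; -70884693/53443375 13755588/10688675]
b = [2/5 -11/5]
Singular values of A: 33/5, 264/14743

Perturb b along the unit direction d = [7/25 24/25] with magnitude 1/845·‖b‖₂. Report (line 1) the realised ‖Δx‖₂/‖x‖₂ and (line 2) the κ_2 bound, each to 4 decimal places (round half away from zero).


0.0013
0.4362

σ_max = 33/5, σ_min = 264/14743
condition number: (33/5) ÷ (264/14743) = 368.5750
κ_2(A)·‖δb‖/‖b‖ = 0.4362
solve Ax = b  →  x = [-76.9175 -80.9830]
‖b‖₂ = 2.2361 and ‖x‖₂ = 111.6895
with δb = [0.0007 0.0025], A·Δx = δb → ‖Δx‖ = 0.1478
realised ‖Δx‖/‖x‖ = 0.0013
so the bound overstates the realised error by a factor of ≈ 329.6638 (computed from the unrounded values)


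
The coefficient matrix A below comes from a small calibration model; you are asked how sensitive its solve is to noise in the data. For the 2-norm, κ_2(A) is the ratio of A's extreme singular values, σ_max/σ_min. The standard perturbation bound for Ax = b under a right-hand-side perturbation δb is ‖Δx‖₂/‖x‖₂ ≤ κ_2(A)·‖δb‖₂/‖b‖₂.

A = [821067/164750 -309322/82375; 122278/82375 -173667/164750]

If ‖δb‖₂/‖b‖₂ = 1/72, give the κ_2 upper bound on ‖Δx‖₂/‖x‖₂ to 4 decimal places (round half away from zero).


1.8306

form AᵀA = [1174333849/43428100 -220167792/10857025; -220167792/10857025 660609001/43428100] with trace 36698857/868562 and determinant 714025/6948496
solving λ² − 36698857/868562·λ + 714025/6948496 = 0 gives λ = 169/4, 4225/1737124
σ_max=√(169/4)=(13/2), σ_min=√(4225/1737124)=(65/1318) → κ = 131.8000
κ_2(A)·‖δb‖/‖b‖ = 1.8306


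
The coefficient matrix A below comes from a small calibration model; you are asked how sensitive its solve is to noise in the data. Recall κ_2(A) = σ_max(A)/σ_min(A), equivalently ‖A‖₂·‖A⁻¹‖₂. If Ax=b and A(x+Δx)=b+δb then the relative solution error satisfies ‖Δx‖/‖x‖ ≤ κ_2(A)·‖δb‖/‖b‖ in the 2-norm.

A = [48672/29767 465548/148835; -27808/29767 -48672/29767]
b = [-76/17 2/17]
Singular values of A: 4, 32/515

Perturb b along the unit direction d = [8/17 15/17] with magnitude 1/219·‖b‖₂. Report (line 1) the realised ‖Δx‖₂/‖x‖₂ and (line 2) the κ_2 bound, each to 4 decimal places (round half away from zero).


from the listed singular values, σ₁ = 4, σ_n = 32/515
κ_2(A) = 4 / (32/515) = 64.3750
perturbation bound = 64.3750·1/219 = 0.2939
solve Ax = b  →  x = [27.9301 -16.0294]
‖b‖ = 4.4721, ‖x‖ = 32.2030
Δx = A⁻¹·δb where δb = 1/219·4.4721·d; ‖Δx‖ = 0.3286
dividing the unrounded norms, ‖Δx‖/‖x‖ = 0.0102
tightness: 0.0102 against a bound of 0.2939 (unrounded ratio ≈ 0.0347)

0.0102
0.2939


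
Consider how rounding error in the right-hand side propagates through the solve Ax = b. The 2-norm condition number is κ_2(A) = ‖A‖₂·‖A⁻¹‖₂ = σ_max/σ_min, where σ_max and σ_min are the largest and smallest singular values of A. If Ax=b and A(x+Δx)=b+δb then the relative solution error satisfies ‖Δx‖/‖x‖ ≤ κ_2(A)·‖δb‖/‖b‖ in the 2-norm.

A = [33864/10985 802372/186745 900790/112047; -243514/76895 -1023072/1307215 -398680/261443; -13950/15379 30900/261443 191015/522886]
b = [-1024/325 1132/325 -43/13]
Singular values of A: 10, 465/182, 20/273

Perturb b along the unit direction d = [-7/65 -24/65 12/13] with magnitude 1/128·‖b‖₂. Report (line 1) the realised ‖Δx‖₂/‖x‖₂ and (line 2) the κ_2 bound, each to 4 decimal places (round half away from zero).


0.0112
1.0664

largest singular value 10, smallest 20/273
κ_2(A) = 10 / (20/273) = 136.5000
bound on ‖Δx‖/‖x‖: κ·ε = 136.5000·1/128 = 1.0664
solve Ax = b  →  x = [-0.5151 48.0736 -25.8871]
2-norm of b is 5.7446; of x, 54.6029
δb = ε·‖b‖·d = [-0.0048 -0.0166 0.0414]; solving A·Δx = δb gives ‖Δx‖ = 0.6126
relative error = 0.0112
so the bound overstates the realised error by a factor of ≈ 95.0514 (computed from the unrounded values)


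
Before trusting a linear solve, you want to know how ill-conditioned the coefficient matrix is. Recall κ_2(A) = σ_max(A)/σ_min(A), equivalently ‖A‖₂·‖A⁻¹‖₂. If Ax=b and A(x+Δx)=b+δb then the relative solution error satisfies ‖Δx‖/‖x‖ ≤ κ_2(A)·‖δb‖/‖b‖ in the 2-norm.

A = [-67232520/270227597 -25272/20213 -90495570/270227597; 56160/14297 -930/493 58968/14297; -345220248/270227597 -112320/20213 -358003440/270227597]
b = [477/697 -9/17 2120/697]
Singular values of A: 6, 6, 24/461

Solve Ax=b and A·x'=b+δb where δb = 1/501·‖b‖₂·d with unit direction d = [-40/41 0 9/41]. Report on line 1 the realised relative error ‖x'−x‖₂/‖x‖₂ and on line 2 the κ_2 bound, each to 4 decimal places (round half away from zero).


0.2300
0.2300

σ_max = 6, σ_min = 24/461
κ = σ_max/σ_min = 6/(24/461) = 115.2500
perturbation bound = 115.2500·1/501 = 0.2300
solve Ax = b  →  x = [-0.1704 -0.4655 -0.1790]
‖b‖₂ = 3.1623 and ‖x‖₂ = 0.5270
re-solving with b+δb shifts x by Δx of norm 0.1212
realised ‖Δx‖/‖x‖ = 0.2300
tightness: 0.2300 against a bound of 0.2300; the bound is attained (ratio 1)


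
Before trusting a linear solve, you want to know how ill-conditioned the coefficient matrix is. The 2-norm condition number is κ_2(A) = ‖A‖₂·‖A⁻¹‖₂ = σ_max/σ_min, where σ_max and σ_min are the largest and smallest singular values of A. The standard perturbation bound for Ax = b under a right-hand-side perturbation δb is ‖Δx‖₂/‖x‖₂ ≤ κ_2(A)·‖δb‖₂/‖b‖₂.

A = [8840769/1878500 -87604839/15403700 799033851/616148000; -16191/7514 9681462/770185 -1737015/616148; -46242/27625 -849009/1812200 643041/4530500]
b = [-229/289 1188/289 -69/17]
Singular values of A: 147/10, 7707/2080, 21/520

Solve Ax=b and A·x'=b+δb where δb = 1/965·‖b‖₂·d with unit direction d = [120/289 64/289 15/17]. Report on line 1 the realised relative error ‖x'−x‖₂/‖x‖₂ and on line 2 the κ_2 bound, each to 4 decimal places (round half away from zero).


0.0020
0.3772

σ_max = 147/10, σ_min = 21/520
κ_2(A) = (147/10) / (21/520) = 364.0000
κ_2(A)·‖δb‖/‖b‖ = 0.3772
solve Ax = b  →  x = [0.7011 -15.8306 -72.5810]
‖b‖ = 5.8310, ‖x‖ = 74.2906
with δb = [0.0025 0.0013 0.0053], A·Δx = δb → ‖Δx‖ = 0.1496
relative error = 0.0020
tightness: 0.0020 against a bound of 0.3772 (unrounded ratio ≈ 0.0053)


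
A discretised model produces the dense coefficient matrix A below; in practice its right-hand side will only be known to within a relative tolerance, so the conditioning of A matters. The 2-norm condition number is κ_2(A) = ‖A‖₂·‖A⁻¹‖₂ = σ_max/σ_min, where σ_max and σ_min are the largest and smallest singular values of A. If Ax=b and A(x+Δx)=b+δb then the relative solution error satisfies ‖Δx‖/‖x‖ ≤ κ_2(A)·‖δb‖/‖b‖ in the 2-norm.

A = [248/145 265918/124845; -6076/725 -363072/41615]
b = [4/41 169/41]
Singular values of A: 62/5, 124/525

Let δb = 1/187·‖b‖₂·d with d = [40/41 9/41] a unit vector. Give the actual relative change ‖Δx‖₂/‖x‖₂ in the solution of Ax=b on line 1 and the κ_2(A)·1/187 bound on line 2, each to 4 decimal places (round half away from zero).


σ_max = 62/5, σ_min = 124/525
condition number: (62/5) ÷ (124/525) = 52.5000
perturbation bound = 52.5000·1/187 = 0.2807
solve Ax = b  →  x = [-3.2884 2.6863]
‖b‖ = 4.1231, ‖x‖ = 4.2461
Δx = A⁻¹·δb where δb = 1/187·4.1231·d; ‖Δx‖ = 0.0934
dividing the unrounded norms, ‖Δx‖/‖x‖ = 0.0220
realised/bound (from unrounded values) ≈ 0.0783

0.0220
0.2807


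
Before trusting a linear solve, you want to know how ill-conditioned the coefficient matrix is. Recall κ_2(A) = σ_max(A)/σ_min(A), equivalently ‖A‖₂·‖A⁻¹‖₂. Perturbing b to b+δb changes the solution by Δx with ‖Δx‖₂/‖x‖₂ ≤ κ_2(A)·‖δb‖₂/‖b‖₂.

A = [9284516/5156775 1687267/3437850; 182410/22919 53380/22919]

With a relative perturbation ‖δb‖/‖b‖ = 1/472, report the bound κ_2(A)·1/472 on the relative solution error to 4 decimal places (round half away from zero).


0.5329

AᵀA = [1053342369076/15819350625 102406529806/5273116875; 102406529806/5273116875 39832789369/7030822500]; tr = 7314983329/101243844, det = 2088025/25310961
λ_max, λ_min = (7314983329/101243844 ± √53505598708710032641/10250315947896336)/2 = 289/4, 28900/25310961
so κ_2 = √((289/4) / (28900/25310961)) = 251.5500
κ_2(A)·‖δb‖/‖b‖ = 0.5329


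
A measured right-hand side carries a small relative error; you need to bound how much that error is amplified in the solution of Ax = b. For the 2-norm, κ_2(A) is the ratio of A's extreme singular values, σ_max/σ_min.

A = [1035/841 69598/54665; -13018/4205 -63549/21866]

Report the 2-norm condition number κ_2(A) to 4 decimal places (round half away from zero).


58.0000

AᵀA = [196248949/17682025 37359567/3536405; 37359567/3536405 712055689/70728100]; tr = 356017/16820, det = 279841/2102500
char-poly roots: 529/25 and 529/84100
κ = σ_max/σ_min = (23/5)/(23/290) = 58.0000


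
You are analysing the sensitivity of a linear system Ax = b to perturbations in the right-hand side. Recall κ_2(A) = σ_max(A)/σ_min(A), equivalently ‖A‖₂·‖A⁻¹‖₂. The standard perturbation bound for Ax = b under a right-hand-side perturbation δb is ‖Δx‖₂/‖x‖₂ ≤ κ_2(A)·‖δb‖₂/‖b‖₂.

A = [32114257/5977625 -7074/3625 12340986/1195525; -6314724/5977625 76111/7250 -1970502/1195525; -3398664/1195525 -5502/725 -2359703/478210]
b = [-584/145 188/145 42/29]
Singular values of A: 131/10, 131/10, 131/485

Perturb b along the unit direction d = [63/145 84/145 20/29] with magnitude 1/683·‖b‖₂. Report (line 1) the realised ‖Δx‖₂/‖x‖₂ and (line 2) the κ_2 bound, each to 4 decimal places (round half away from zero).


σ_max = 131/10, σ_min = 131/485
κ = σ_max/σ_min = (131/10)/(131/485) = 48.5000
bound on ‖Δx‖/‖x‖: κ·ε = 48.5000·1/683 = 0.0710
solve Ax = b  →  x = [-0.1581 0.0611 -0.2964]
2-norm of b is 4.4721; of x, 0.3414
Δx = A⁻¹·δb where δb = 1/683·4.4721·d; ‖Δx‖ = 0.0242
realised ‖Δx‖/‖x‖ = 0.0710
realised/bound = 1 exactly: the bound is attained for this b and d

0.0710
0.0710


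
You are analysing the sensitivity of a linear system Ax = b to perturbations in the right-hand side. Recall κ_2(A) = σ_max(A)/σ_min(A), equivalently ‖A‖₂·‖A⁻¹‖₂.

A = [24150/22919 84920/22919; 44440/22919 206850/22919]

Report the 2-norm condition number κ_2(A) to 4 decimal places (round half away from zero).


43.0000

M = AᵀA = [15136900/3108169 66528000/3108169; 66528000/3108169 295848100/3108169]. tr(M)=185000/1849, det(M)=10000/1849
solving λ² − 185000/1849·λ + 10000/1849 = 0 gives λ = 100, 100/1849
so κ_2 = √(100 / (100/1849)) = 43.0000


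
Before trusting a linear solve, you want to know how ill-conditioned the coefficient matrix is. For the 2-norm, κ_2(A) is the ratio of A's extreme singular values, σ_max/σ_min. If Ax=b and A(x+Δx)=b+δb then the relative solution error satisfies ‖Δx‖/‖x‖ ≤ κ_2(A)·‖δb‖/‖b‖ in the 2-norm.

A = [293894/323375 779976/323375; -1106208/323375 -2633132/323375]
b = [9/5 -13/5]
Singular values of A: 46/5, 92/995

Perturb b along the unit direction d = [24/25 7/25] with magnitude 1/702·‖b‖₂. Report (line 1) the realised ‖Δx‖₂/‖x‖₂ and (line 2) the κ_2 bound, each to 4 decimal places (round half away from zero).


from the listed singular values, σ₁ = 46/5, σ_n = 92/995
condition number: (46/5) ÷ (92/995) = 99.5000
bound on ‖Δx‖/‖x‖: κ·ε = 99.5000·1/702 = 0.1417
solve Ax = b  →  x = [-9.8579 4.4607]
‖b‖ = 3.1623, ‖x‖ = 10.8201
with δb = [0.0043 0.0013], A·Δx = δb → ‖Δx‖ = 0.0487
dividing the unrounded norms, ‖Δx‖/‖x‖ = 0.0045
realised/bound (from unrounded values) ≈ 0.0318

0.0045
0.1417


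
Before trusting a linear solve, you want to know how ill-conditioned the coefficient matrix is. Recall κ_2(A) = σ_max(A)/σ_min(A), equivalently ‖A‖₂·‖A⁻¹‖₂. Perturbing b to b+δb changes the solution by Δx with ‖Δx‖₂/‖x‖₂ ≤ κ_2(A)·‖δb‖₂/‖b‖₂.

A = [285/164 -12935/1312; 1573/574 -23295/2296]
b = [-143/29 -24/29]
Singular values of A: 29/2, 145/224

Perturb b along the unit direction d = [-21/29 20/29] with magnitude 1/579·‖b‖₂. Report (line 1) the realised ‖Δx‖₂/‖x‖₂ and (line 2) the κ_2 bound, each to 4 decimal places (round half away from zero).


0.0029
0.0387

largest singular value 29/2, smallest 145/224
condition number: (29/2) ÷ (145/224) = 22.4000
κ_2(A)·‖δb‖/‖b‖ = 0.0387
solve Ax = b  →  x = [4.4609 1.2865]
‖b‖₂ = 5.0000 and ‖x‖₂ = 4.6427
Δx = A⁻¹·δb where δb = 1/579·5.0000·d; ‖Δx‖ = 0.0133
realised ‖Δx‖/‖x‖ = 0.0029
tightness: 0.0029 against a bound of 0.0387 (unrounded ratio ≈ 0.0743)


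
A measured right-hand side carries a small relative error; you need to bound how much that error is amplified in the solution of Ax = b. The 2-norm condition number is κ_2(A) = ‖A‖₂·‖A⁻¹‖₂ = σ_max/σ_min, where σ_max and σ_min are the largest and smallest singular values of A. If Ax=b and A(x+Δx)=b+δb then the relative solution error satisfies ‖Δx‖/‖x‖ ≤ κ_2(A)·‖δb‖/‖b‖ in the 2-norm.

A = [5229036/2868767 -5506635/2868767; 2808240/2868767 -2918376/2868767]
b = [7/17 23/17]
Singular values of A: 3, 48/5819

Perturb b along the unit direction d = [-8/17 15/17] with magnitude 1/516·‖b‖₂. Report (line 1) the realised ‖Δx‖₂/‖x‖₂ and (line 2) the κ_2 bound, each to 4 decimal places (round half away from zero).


0.0027
0.7048

σ_max = 3, σ_min = 48/5819
κ_2(A) = 3 / (48/5819) = 363.6875
κ_2(A)·‖δb‖/‖b‖ = 0.7048
solve Ax = b  →  x = [88.0165 83.3649]
‖b‖ = 1.4142, ‖x‖ = 121.2296
with δb = [-0.0013 0.0024], A·Δx = δb → ‖Δx‖ = 0.3323
relative error = 0.0027
tightness: 0.0027 against a bound of 0.7048 (unrounded ratio ≈ 0.0039)


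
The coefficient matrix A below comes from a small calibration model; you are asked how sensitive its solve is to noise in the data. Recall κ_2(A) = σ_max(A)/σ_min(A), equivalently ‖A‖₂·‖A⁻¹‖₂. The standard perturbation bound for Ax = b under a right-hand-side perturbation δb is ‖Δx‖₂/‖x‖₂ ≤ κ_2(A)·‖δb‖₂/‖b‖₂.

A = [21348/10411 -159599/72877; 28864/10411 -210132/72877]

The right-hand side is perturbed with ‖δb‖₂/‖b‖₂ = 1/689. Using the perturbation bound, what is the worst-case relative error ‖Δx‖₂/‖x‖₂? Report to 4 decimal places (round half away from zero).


AᵀA = [1288867600/108388921 -9472369500/758722447; -9472369500/758722447 69627298225/5311057129]; tr = 157885625/6315169, det = 160000/6315169
λ_max, λ_min = (157885625/6315169 ± √24923828873480625/39881359498561)/2 = 25, 6400/6315169
σ_max=√25=5, σ_min=√(6400/6315169)=(80/2513) → κ = 157.0625
bound on ‖Δx‖/‖x‖: κ·ε = 157.0625·1/689 = 0.2280

0.2280


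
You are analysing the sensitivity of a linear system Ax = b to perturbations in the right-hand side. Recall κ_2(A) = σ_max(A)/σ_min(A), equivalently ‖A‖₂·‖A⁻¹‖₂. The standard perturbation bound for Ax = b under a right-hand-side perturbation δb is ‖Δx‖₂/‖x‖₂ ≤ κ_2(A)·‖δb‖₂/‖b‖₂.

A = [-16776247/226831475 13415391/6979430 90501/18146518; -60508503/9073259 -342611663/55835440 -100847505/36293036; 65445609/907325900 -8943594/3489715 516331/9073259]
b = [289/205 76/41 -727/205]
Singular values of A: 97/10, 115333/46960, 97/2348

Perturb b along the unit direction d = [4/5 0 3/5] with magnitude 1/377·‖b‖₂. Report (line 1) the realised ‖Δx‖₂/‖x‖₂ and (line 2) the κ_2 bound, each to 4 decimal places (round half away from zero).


σ_max = 97/10, σ_min = 97/2348
κ = σ_max/σ_min = (97/10)/(97/2348) = 234.8000
κ_2(A)·‖δb‖/‖b‖ = 0.6228
solve Ax = b  →  x = [8.2043 1.1083 -22.8049]
‖b‖ = 4.2426, ‖x‖ = 24.2611
Δx = A⁻¹·δb where δb = 1/377·4.2426·d; ‖Δx‖ = 0.2724
relative error = 0.0112
tightness: 0.0112 against a bound of 0.6228 (unrounded ratio ≈ 0.0180)

0.0112
0.6228


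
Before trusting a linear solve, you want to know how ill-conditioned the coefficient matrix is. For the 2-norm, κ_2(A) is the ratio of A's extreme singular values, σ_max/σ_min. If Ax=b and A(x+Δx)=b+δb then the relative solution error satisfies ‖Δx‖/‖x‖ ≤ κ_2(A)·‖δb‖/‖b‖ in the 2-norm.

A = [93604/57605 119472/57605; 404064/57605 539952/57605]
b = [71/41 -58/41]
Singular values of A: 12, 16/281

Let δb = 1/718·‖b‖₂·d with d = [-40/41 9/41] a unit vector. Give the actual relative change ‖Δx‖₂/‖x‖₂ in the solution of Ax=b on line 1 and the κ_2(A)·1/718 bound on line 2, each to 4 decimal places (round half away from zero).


0.0016
0.2935

from the listed singular values, σ₁ = 12, σ_n = 16/281
κ = σ_max/σ_min = 12/(16/281) = 210.7500
κ_2(A)·‖δb‖/‖b‖ = 0.2935
solve Ax = b  →  x = [28.0500 -21.1417]
‖b‖ = 2.2361, ‖x‖ = 35.1251
δb = ε·‖b‖·d = [-0.0030 0.0007]; solving A·Δx = δb gives ‖Δx‖ = 0.0547
dividing the unrounded norms, ‖Δx‖/‖x‖ = 0.0016
so the bound overstates the realised error by a factor of ≈ 188.5011 (computed from the unrounded values)


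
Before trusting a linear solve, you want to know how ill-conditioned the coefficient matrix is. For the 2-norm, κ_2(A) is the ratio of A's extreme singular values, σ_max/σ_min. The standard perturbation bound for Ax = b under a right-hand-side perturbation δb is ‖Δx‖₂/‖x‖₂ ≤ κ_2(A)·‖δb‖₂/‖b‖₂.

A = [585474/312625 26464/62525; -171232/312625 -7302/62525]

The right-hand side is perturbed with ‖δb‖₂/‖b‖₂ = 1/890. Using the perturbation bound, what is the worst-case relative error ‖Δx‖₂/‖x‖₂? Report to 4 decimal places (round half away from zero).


0.3427

M = AᵀA = [595360324/156375025 26790912/31275005; 26790912/31275005 1205860/6255001]. tr(M)=372104/93025, det(M)=16/93025
eigenvalues of AᵀA: λ = (tr ± √(tr²−4·det))/2 = 4, 4/93025
so κ_2 = √(4 / (4/93025)) = 305.0000
κ_2(A)·‖δb‖/‖b‖ = 0.3427


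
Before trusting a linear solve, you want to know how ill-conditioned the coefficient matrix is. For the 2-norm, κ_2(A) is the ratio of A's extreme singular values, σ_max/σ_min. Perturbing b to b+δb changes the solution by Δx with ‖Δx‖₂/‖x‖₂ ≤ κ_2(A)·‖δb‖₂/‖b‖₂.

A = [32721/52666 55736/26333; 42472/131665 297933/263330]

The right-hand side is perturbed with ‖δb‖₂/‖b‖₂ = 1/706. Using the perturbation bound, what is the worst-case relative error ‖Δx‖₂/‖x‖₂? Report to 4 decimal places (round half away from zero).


0.4388

form AᵀA = [117585049/239940100 100773792/59985025; 100773792/59985025 1382056201/239940100] with trace 29992825/4798802 and determinant 15625/38390416
solving λ² − 29992825/4798802·λ + 15625/38390416 = 0 gives λ = 25/4, 625/9597604
σ_max=√(25/4)=(5/2), σ_min=√(625/9597604)=(25/3098) → κ = 309.8000
perturbation bound = 309.8000·1/706 = 0.4388


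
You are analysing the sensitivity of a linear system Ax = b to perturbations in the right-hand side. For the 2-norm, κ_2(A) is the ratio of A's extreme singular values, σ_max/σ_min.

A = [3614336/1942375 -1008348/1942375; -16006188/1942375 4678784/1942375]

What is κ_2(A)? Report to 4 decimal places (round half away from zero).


379.0000

M = AᵀA = [32035869008/448878125 -9343724544/448878125; -9343724544/448878125 2725494992/448878125]. tr(M)=278090912/3591025, det(M)=3748096/89775625
char-poly roots: 1936/25 and 1936/3591025
κ_2(A) = √(λ_max/λ_min) = √((1936/25) / (1936/3591025)) = 379.0000


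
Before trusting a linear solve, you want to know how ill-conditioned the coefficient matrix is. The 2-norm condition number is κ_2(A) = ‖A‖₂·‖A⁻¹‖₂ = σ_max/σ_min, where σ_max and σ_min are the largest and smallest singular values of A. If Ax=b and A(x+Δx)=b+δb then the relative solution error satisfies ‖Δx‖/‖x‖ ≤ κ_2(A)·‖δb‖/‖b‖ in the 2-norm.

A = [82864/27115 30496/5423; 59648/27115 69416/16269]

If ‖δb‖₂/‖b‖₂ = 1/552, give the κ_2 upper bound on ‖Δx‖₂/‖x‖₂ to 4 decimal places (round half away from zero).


AᵀA = [416973056/29408929 2344317440/88226787; 2344317440/88226787 13188635200/264680361]; tr = 58620736/915849, det = 409600/915849
char-poly roots: 64 and 6400/915849
so κ_2 = √(64 / (6400/915849)) = 95.7000
bound on ‖Δx‖/‖x‖: κ·ε = 95.7000·1/552 = 0.1734

0.1734


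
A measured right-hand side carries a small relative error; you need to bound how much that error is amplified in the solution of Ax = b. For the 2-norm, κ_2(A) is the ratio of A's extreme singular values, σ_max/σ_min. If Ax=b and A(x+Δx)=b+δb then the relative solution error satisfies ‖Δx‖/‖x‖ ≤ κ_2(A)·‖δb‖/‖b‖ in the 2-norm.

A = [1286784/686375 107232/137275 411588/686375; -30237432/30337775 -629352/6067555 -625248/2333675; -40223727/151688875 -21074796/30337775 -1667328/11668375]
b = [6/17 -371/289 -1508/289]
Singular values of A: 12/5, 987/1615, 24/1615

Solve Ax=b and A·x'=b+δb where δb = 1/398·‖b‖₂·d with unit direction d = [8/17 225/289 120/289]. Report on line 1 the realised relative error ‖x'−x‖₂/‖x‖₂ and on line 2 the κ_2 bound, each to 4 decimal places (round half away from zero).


0.0045
0.4058

largest singular value 12/5, smallest 24/1615
κ_2(A) = (12/5) / (24/1615) = 161.5000
perturbation bound = 161.5000·1/398 = 0.4058
solve Ax = b  →  x = [50.3980 28.0897 -193.5667]
‖b‖ = 5.3852, ‖x‖ = 201.9828
re-solving with b+δb shifts x by Δx of norm 0.9105
dividing the unrounded norms, ‖Δx‖/‖x‖ = 0.0045
so the bound overstates the realised error by a factor of ≈ 90.0174 (computed from the unrounded values)


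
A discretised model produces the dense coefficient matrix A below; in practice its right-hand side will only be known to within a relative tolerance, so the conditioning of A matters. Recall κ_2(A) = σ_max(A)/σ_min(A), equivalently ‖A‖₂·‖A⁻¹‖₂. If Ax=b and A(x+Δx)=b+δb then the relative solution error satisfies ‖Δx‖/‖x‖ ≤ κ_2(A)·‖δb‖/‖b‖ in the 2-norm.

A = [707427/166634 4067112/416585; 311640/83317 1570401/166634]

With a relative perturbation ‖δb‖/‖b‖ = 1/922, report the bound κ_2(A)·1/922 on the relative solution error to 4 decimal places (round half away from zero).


form AᵀA = [1056992769/33016516 3165388632/41270645; 3165388632/41270645 151985234961/825412900] with trace 527840397/2442050 and determinant 9529569/781456
char-poly roots: 21609/100 and 11025/195364
κ = σ_max/σ_min = (147/10)/(105/442) = 61.8800
κ_2(A)·‖δb‖/‖b‖ = 0.0671

0.0671
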